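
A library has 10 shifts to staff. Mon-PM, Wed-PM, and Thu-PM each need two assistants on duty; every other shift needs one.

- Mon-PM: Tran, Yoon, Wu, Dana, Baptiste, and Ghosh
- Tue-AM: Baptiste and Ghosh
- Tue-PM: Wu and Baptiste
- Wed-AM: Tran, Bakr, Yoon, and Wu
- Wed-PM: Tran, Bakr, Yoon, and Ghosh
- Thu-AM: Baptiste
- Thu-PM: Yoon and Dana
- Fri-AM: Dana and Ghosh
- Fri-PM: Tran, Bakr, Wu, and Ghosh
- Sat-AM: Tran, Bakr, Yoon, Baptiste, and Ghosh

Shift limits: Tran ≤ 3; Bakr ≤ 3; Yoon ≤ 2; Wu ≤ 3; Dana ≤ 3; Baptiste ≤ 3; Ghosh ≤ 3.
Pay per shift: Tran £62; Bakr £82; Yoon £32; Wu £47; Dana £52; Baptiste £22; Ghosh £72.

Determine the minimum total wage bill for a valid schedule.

Thu-AM can only be covered by Baptiste, so that assignment is forced.
Thu-PM can only be covered by Yoon and Dana, so that assignment is forced.
Picking the cheapest available assistant for each shift independently would cost £451, but that ignores the shift limits.
An optimal schedule: Mon-PM→Wu+Dana, Tue-AM→Baptiste, Tue-PM→Baptiste, Wed-AM→Wu, Wed-PM→Yoon+Tran, Thu-AM→Baptiste, Thu-PM→Yoon+Dana, Fri-AM→Dana, Fri-PM→Wu, Sat-AM→Tran.
Total: 47 + 52 + 22 + 22 + 47 + 32 + 62 + 22 + 32 + 52 + 52 + 47 + 62 = £551.

£551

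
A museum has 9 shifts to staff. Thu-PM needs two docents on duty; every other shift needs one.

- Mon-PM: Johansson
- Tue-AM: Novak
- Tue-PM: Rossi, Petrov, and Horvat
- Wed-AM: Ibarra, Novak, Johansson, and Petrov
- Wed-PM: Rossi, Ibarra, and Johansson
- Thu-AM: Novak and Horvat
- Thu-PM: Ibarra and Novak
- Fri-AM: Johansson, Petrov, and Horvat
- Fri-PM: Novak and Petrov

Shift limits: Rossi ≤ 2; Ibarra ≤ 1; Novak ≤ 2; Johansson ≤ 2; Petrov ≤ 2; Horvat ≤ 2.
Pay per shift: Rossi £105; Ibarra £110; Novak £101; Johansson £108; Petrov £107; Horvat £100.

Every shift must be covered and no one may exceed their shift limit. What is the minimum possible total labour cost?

Mon-PM can only be covered by Johansson, so that assignment is forced.
Tue-AM can only be covered by Novak, so that assignment is forced.
Thu-PM can only be covered by Ibarra and Novak, so that assignment is forced.
Picking the cheapest available docent for each shift independently would cost £1027, but that ignores the shift limits.
An optimal schedule: Mon-PM→Johansson, Tue-AM→Novak, Tue-PM→Rossi, Wed-AM→Petrov, Wed-PM→Rossi, Thu-AM→Horvat, Thu-PM→Novak+Ibarra, Fri-AM→Horvat, Fri-PM→Petrov.
Total: 108 + 101 + 105 + 107 + 105 + 100 + 101 + 110 + 100 + 107 = £1044.

£1044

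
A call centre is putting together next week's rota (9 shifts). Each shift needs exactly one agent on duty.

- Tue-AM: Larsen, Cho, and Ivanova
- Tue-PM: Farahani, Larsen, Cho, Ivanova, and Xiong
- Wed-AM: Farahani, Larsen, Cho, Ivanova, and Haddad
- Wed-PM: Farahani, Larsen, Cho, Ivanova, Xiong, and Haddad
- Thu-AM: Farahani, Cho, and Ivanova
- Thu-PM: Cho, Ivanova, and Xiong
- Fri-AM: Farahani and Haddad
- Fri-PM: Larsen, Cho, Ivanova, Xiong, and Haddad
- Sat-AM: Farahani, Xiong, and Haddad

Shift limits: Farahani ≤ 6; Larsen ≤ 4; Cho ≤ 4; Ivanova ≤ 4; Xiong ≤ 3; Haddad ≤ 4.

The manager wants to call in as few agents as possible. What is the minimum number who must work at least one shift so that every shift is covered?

9 slots to fill and no one can take more than 6, so at least ⌈9/6⌉ = 2 agents are needed.
Farahani and Cho alone can cover everything: Tue-AM→Cho, Tue-PM→Farahani, Wed-AM→Farahani, Wed-PM→Farahani, Thu-AM→Farahani, Thu-PM→Cho, Fri-AM→Farahani, Fri-PM→Cho, Sat-AM→Farahani.

2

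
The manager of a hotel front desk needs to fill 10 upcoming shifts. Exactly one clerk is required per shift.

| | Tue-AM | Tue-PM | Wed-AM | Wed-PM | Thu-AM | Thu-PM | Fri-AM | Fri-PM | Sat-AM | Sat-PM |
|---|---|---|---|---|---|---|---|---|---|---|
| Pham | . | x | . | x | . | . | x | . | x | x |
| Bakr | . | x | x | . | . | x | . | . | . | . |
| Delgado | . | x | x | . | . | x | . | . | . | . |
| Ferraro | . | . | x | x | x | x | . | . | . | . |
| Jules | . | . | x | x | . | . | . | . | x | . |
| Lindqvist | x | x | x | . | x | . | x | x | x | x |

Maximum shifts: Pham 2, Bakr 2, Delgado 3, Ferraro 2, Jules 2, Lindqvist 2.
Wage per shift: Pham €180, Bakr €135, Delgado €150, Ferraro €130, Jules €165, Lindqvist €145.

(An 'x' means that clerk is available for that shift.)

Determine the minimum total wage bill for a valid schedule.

Tue-AM can only be covered by Lindqvist, so that assignment is forced.
Fri-PM can only be covered by Lindqvist, so that assignment is forced.
Picking the cheapest available clerk for each shift independently would cost €1380, but that ignores the shift limits.
An optimal schedule: Tue-AM→Lindqvist, Tue-PM→Bakr, Wed-AM→Delgado, Wed-PM→Ferraro, Thu-AM→Ferraro, Thu-PM→Bakr, Fri-AM→Pham, Fri-PM→Lindqvist, Sat-AM→Jules, Sat-PM→Pham.
Total: 145 + 135 + 150 + 130 + 130 + 135 + 180 + 145 + 165 + 180 = €1495.

€1495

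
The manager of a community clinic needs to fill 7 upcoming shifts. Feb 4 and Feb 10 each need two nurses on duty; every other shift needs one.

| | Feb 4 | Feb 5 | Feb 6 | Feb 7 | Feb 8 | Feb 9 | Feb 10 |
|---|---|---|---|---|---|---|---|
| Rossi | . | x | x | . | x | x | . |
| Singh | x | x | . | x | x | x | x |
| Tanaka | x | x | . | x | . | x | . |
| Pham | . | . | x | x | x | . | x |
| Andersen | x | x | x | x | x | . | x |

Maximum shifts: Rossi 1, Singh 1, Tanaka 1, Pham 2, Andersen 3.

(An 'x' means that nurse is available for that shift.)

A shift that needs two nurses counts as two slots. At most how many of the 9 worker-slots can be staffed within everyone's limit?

8

Total capacity across all nurses is 1+1+1+2+3 = 8, and 9 slots are needed, so at most 8 can be filled.
An assignment achieving 8: Feb 4→Singh+Tanaka, Feb 5→Andersen, Feb 6→Rossi, Feb 7→Pham, Feb 8→Andersen, Feb 10→Pham+Andersen.
Loads: Rossi 1/1, Singh 1/1, Tanaka 1/1, Pham 2/2, Andersen 3/3.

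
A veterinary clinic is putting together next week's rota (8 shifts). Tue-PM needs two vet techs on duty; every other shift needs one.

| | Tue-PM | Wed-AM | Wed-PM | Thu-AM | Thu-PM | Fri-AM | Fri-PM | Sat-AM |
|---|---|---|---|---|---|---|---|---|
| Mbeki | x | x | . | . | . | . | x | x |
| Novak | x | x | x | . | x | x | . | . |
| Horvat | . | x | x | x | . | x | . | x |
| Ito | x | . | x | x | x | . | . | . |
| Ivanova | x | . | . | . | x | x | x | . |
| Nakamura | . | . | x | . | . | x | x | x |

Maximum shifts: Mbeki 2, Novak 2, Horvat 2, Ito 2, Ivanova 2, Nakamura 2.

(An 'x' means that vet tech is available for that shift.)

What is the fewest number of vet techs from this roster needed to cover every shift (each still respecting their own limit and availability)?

5

9 slots to fill and no one can take more than 2, so at least ⌈9/2⌉ = 5 vet techs are needed.
Mbeki, Novak, Horvat, Ito, and Ivanova alone can cover everything: Tue-PM→Ito+Ivanova, Wed-AM→Novak, Wed-PM→Novak, Thu-AM→Horvat, Thu-PM→Ito, Fri-AM→Horvat, Fri-PM→Mbeki, Sat-AM→Mbeki.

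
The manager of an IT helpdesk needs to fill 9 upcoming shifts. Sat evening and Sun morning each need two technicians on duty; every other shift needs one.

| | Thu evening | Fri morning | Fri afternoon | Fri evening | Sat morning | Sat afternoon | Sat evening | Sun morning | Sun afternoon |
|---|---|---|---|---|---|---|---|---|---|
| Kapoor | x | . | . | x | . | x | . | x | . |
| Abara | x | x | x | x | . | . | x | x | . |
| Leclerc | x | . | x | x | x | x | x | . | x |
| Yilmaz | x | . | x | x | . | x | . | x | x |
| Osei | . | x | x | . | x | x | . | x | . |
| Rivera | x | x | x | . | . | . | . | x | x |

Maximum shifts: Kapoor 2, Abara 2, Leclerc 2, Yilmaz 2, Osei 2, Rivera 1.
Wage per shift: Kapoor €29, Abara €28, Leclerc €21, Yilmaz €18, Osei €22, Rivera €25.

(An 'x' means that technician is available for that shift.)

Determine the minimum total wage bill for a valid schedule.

€261

Sat evening can only be covered by Abara and Leclerc, so that assignment is forced.
Picking the cheapest available technician for each shift independently would cost €222, but that ignores the shift limits.
An optimal schedule: Thu evening→Yilmaz, Fri morning→Abara, Fri afternoon→Osei, Fri evening→Kapoor, Sat morning→Leclerc, Sat afternoon→Kapoor, Sat evening→Abara+Leclerc, Sun morning→Osei+Rivera, Sun afternoon→Yilmaz.
Total: 18 + 28 + 22 + 29 + 21 + 29 + 28 + 21 + 22 + 25 + 18 = €261.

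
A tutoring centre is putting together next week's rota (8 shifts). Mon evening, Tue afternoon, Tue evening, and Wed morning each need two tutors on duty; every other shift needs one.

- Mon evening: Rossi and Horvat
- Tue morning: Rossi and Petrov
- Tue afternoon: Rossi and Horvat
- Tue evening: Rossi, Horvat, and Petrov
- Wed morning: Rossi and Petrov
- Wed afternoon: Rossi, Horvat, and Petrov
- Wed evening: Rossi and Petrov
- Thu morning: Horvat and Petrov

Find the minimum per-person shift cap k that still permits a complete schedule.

With 3 tutors and 12 worker-slots to fill, someone must work at least ⌈12/3⌉ = 4 shifts, so k ≥ 4.
k = 4 works: Mon evening→Rossi+Horvat, Tue morning→Rossi, Tue afternoon→Rossi+Horvat, Tue evening→Horvat+Petrov, Wed morning→Rossi+Petrov, Wed afternoon→Petrov, Wed evening→Petrov, Thu morning→Horvat.
Loads: Rossi 4, Horvat 4, Petrov 4 — all ≤ 4.

4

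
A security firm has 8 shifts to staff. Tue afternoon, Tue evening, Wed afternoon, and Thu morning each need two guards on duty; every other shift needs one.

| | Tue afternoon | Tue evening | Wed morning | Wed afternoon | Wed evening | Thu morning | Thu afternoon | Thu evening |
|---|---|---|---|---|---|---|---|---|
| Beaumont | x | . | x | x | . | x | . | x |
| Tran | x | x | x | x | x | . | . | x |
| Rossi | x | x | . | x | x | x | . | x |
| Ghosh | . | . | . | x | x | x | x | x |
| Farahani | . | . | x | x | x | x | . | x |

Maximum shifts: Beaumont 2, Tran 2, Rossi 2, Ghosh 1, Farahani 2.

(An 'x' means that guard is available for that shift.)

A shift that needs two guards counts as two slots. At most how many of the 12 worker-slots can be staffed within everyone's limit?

Total capacity across all guards is 2+2+2+1+2 = 9, and 12 slots are needed, so at most 9 can be filled.
An assignment achieving 9: Tue afternoon→Beaumont+Tran, Tue evening→Tran+Rossi, Wed morning→Beaumont, Wed afternoon→Farahani, Wed evening→Rossi, Thu morning→Farahani, Thu afternoon→Ghosh.
Loads: Beaumont 2/2, Tran 2/2, Rossi 2/2, Ghosh 1/1, Farahani 2/2.

9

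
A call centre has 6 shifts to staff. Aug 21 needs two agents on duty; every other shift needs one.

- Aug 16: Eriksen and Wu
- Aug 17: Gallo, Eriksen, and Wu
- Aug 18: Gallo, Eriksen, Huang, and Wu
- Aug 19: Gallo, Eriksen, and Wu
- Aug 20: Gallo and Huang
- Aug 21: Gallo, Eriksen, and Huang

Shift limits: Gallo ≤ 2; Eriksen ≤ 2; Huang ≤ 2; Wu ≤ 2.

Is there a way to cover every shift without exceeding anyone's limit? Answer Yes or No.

One valid schedule: Aug 16→Eriksen, Aug 17→Gallo, Aug 18→Huang, Aug 19→Wu, Aug 20→Gallo, Aug 21→Eriksen+Huang.
Loads: Gallo 2/2, Eriksen 2/2, Huang 2/2, Wu 1/2 — all within limits.

Yes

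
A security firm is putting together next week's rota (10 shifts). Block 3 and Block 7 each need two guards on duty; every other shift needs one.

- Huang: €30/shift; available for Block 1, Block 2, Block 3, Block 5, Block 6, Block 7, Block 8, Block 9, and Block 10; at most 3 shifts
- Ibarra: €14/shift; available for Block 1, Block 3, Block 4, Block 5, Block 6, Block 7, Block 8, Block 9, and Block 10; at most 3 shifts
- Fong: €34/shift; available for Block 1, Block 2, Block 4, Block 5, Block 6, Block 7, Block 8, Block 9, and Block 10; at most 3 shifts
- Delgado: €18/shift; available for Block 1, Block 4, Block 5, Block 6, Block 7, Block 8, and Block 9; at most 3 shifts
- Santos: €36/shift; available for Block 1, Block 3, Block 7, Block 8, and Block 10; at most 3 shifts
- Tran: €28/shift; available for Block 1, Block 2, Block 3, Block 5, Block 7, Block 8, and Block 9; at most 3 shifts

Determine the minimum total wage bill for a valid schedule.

€270

Picking the cheapest available guard for each shift independently would cost €200, but that ignores the shift limits.
An optimal schedule: Block 1→Delgado, Block 2→Tran, Block 3→Tran+Huang, Block 4→Ibarra, Block 5→Delgado, Block 6→Ibarra, Block 7→Tran+Huang, Block 8→Huang, Block 9→Delgado, Block 10→Ibarra.
Total: 18 + 28 + 28 + 30 + 14 + 18 + 14 + 28 + 30 + 30 + 18 + 14 = €270.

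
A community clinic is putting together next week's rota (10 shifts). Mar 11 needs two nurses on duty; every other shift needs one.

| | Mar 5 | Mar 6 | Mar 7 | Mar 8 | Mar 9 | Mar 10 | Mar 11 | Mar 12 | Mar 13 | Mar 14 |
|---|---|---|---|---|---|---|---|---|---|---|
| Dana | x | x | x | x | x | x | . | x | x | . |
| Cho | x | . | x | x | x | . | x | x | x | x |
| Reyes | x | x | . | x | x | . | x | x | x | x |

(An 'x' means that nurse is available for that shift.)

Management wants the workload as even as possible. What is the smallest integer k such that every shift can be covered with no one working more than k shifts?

4

With 3 nurses and 11 worker-slots to fill, someone must work at least ⌈11/3⌉ = 4 shifts, so k ≥ 4.
k = 4 works: Mar 5→Dana, Mar 6→Dana, Mar 7→Dana, Mar 8→Cho, Mar 9→Cho, Mar 10→Dana, Mar 11→Cho+Reyes, Mar 12→Reyes, Mar 13→Reyes, Mar 14→Cho.
Loads: Dana 4, Cho 4, Reyes 3 — all ≤ 4.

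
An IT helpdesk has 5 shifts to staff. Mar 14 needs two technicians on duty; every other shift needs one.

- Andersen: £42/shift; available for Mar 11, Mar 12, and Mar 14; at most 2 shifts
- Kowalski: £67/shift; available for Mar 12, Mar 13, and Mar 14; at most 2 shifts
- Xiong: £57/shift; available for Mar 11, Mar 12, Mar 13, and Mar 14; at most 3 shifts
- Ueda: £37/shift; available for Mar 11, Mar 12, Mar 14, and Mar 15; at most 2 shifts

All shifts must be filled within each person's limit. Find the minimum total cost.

Mar 15 can only be covered by Ueda, so that assignment is forced.
Picking the cheapest available technician for each shift independently would cost £247, but that ignores the shift limits.
An optimal schedule: Mar 11→Ueda, Mar 12→Andersen, Mar 13→Xiong, Mar 14→Andersen+Xiong, Mar 15→Ueda.
Total: 37 + 42 + 57 + 42 + 57 + 37 = £272.

£272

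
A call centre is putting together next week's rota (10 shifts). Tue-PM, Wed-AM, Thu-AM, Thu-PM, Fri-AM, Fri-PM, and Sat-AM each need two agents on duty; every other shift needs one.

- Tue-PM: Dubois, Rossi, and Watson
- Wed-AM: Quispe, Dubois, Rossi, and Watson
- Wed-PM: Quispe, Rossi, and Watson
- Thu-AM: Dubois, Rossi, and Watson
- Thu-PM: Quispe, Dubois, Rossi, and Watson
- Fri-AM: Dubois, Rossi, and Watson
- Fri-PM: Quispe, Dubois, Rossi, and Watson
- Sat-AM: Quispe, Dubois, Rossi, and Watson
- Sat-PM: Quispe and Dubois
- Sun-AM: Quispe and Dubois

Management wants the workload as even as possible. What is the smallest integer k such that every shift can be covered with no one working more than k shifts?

With 4 agents and 17 worker-slots to fill, someone must work at least ⌈17/4⌉ = 5 shifts, so k ≥ 5.
k = 5 works: Tue-PM→Dubois+Rossi, Wed-AM→Quispe+Dubois, Wed-PM→Quispe, Thu-AM→Dubois+Rossi, Thu-PM→Quispe+Dubois, Fri-AM→Dubois+Rossi, Fri-PM→Rossi+Watson, Sat-AM→Rossi+Watson, Sat-PM→Quispe, Sun-AM→Quispe.
Loads: Quispe 5, Dubois 5, Rossi 5, Watson 2 — all ≤ 5.

5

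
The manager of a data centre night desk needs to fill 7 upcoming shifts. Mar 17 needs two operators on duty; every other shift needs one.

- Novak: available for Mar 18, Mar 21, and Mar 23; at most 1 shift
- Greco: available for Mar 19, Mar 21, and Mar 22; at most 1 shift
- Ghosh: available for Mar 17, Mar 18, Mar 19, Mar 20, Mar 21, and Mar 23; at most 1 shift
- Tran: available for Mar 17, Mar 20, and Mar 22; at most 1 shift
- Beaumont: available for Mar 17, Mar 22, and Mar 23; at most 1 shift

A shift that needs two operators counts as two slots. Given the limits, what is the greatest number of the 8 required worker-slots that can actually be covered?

Total capacity across all operators is 1+1+1+1+1 = 5, and 8 slots are needed, so at most 5 can be filled.
An assignment achieving 5: Mar 17→Tran+Beaumont, Mar 18→Novak, Mar 19→Greco, Mar 20→Ghosh.
Loads: Novak 1/1, Greco 1/1, Ghosh 1/1, Tran 1/1, Beaumont 1/1.

5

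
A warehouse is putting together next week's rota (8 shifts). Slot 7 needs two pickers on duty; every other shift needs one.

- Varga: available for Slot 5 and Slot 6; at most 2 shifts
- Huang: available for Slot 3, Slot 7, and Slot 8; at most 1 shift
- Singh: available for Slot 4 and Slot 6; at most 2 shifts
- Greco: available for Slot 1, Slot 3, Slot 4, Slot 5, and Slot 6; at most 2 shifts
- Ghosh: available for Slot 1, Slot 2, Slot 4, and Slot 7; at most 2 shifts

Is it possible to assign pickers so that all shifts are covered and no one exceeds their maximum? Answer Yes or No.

No

Total capacity is 9 and 9 slots are needed, so capacity alone doesn't rule it out.
Shifts {Slot 7, Slot 8} need 3 worker-slots in total, but the pickers available for any of those shifts (Huang and Ghosh) can supply at most 2 among them. So no valid schedule exists.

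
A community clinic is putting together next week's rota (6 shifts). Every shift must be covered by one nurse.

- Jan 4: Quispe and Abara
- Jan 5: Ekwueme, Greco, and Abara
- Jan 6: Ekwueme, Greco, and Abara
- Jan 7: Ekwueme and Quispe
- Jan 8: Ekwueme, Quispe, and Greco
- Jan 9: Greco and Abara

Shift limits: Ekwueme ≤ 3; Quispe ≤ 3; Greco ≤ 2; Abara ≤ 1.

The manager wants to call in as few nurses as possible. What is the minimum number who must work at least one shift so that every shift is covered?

6 slots to fill and no one can take more than 3, so at least ⌈6/3⌉ = 2 nurses are needed.
No set of 2 nurses can cover every shift (each such set leaves at least one shift with no one available or exceeds a cap).
Ekwueme, Quispe, and Greco alone can cover everything: Jan 4→Quispe, Jan 5→Ekwueme, Jan 6→Ekwueme, Jan 7→Ekwueme, Jan 8→Quispe, Jan 9→Greco.

3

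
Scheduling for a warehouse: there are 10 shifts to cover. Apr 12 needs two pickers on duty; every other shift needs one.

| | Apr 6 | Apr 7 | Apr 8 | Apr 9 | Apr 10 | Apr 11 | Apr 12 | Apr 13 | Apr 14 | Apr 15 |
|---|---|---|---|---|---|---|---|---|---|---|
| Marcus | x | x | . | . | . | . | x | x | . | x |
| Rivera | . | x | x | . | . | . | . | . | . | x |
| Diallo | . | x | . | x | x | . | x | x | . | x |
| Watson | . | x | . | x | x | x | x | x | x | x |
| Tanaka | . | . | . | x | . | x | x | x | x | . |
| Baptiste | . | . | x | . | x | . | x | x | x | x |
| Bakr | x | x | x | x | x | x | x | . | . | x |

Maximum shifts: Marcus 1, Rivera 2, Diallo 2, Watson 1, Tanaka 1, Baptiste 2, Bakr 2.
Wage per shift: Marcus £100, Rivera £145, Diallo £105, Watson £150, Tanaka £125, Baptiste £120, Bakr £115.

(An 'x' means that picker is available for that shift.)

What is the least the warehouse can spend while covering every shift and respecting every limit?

£1345

Picking the cheapest available picker for each shift independently would cost £1165, but that ignores the shift limits.
An optimal schedule: Apr 6→Marcus, Apr 7→Rivera, Apr 8→Rivera, Apr 9→Diallo, Apr 10→Diallo, Apr 11→Watson, Apr 12→Baptiste+Bakr, Apr 13→Baptiste, Apr 14→Tanaka, Apr 15→Bakr.
Total: 100 + 145 + 145 + 105 + 105 + 150 + 120 + 115 + 120 + 125 + 115 = £1345.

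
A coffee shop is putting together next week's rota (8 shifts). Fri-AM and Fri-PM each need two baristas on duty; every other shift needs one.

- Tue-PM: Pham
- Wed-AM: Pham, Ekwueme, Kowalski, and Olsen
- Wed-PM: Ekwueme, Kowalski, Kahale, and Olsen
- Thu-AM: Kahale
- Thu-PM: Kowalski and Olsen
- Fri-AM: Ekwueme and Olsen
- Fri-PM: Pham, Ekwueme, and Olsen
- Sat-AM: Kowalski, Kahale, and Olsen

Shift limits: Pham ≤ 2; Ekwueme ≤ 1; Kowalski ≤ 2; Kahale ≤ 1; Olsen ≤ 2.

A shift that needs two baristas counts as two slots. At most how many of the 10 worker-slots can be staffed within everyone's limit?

8

Total capacity across all baristas is 2+1+2+1+2 = 8, and 10 slots are needed, so at most 8 can be filled.
An assignment achieving 8: Tue-PM→Pham, Thu-AM→Kahale, Thu-PM→Kowalski, Fri-AM→Ekwueme+Olsen, Fri-PM→Pham+Olsen, Sat-AM→Kowalski.
Loads: Pham 2/2, Ekwueme 1/1, Kowalski 2/2, Kahale 1/1, Olsen 2/2.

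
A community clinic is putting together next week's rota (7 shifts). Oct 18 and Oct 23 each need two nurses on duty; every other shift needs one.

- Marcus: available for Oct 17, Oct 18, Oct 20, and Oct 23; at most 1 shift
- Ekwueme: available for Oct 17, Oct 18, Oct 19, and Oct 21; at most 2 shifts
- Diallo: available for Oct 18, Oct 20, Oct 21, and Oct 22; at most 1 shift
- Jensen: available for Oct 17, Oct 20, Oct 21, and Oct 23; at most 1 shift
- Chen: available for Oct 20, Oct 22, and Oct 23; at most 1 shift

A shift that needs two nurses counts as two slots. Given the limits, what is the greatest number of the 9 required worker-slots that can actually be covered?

Total capacity across all nurses is 1+2+1+1+1 = 6, and 9 slots are needed, so at most 6 can be filled.
An assignment achieving 6: Oct 17→Marcus, Oct 18→Ekwueme, Oct 19→Ekwueme, Oct 21→Jensen, Oct 22→Diallo, Oct 23→Chen.
Loads: Marcus 1/1, Ekwueme 2/2, Diallo 1/1, Jensen 1/1, Chen 1/1.

6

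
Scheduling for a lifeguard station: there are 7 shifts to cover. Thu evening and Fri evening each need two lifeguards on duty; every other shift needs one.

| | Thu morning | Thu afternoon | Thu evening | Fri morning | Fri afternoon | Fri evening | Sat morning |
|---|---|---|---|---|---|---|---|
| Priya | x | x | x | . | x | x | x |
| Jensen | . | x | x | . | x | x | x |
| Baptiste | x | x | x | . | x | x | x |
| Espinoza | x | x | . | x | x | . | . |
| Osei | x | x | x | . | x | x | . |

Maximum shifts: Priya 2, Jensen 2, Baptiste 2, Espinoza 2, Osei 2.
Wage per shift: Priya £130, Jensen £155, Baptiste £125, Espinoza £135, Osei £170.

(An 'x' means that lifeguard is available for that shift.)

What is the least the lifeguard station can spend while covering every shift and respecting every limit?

£1260

Fri morning can only be covered by Espinoza, so that assignment is forced.
Picking the cheapest available lifeguard for each shift independently would cost £1145, but that ignores the shift limits.
An optimal schedule: Thu morning→Baptiste, Thu afternoon→Priya, Thu evening→Priya+Jensen, Fri morning→Espinoza, Fri afternoon→Espinoza, Fri evening→Jensen+Osei, Sat morning→Baptiste.
Total: 125 + 130 + 130 + 155 + 135 + 135 + 155 + 170 + 125 = £1260.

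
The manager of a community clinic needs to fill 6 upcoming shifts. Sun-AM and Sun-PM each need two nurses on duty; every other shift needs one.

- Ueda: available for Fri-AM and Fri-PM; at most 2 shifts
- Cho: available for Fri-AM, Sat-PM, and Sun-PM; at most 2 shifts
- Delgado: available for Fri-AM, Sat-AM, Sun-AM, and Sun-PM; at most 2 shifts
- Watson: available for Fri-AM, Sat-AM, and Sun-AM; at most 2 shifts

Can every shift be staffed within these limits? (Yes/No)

Fri-PM can only be covered by Ueda, so that assignment is forced.
Sat-PM can only be covered by Cho, so that assignment is forced.
Sun-AM can only be covered by Delgado and Watson, so that assignment is forced.
One valid schedule: Fri-AM→Ueda, Fri-PM→Ueda, Sat-AM→Watson, Sat-PM→Cho, Sun-AM→Delgado+Watson, Sun-PM→Cho+Delgado.
Loads: Ueda 2/2, Cho 2/2, Delgado 2/2, Watson 2/2 — all within limits.

Yes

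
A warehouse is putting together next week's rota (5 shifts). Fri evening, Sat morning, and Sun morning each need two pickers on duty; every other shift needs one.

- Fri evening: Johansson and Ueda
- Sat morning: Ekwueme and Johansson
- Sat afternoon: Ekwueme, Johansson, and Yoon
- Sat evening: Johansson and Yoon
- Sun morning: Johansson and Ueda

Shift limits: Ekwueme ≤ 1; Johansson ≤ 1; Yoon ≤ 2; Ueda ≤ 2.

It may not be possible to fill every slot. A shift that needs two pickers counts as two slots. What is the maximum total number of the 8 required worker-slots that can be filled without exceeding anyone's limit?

6

Total capacity across all pickers is 1+1+2+2 = 6, and 8 slots are needed, so at most 6 can be filled.
An assignment achieving 6: Fri evening→Johansson+Ueda, Sat morning→Ekwueme, Sat afternoon→Yoon, Sat evening→Yoon, Sun morning→Ueda.
Loads: Ekwueme 1/1, Johansson 1/1, Yoon 2/2, Ueda 2/2.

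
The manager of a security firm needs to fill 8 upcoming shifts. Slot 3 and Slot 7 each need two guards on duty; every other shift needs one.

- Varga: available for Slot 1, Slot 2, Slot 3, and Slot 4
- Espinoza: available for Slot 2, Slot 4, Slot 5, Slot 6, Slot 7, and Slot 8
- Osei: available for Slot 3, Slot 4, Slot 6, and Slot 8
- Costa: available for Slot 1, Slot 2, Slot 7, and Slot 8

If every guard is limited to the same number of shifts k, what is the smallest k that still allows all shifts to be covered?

3

With 4 guards and 10 worker-slots to fill, someone must work at least ⌈10/4⌉ = 3 shifts, so k ≥ 3.
k = 3 works: Slot 1→Varga, Slot 2→Varga, Slot 3→Varga+Osei, Slot 4→Osei, Slot 5→Espinoza, Slot 6→Espinoza, Slot 7→Espinoza+Costa, Slot 8→Osei.
Loads: Varga 3, Espinoza 3, Osei 3, Costa 1 — all ≤ 3.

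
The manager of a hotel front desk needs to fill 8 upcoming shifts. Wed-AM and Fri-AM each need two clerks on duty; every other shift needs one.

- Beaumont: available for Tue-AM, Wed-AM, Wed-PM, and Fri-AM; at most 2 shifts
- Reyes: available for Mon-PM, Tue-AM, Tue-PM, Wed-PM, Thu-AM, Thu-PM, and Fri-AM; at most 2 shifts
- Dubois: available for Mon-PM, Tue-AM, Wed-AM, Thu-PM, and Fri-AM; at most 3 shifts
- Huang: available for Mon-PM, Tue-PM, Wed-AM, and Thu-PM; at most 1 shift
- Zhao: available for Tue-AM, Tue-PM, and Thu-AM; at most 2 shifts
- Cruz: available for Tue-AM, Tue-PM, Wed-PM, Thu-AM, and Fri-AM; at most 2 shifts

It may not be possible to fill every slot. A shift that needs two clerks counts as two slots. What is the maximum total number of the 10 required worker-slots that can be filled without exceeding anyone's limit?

10

Total capacity across all clerks is 2+2+3+1+2+2 = 12, and 10 slots are needed, so at most 10 can be filled.
An assignment achieving 10: Mon-PM→Reyes, Tue-AM→Zhao, Tue-PM→Huang, Wed-AM→Beaumont+Dubois, Wed-PM→Beaumont, Thu-AM→Reyes, Thu-PM→Dubois, Fri-AM→Dubois+Cruz.
Loads: Beaumont 2/2, Reyes 2/2, Dubois 3/3, Huang 1/1, Zhao 1/2, Cruz 1/2.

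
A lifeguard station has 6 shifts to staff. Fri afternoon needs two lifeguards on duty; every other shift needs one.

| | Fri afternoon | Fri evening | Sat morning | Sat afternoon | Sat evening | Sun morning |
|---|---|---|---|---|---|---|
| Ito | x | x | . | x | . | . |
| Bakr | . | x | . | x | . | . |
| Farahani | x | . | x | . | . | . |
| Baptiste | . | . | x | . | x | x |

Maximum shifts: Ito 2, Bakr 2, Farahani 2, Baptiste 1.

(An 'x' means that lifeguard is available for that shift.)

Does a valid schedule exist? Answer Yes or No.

No

Total capacity is 7 and 7 slots are needed, so capacity alone doesn't rule it out.
Shifts {Sat evening, Sun morning} need 2 worker-slots in total, but the lifeguards available for any of those shifts (Baptiste) can supply at most 1 among them. So no valid schedule exists.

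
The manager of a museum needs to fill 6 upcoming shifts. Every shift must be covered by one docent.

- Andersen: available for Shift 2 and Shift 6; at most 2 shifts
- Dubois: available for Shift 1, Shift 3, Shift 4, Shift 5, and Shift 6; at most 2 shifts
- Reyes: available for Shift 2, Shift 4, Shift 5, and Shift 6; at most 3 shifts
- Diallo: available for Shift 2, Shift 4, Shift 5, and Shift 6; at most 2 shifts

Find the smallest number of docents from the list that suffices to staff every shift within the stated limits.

3

6 slots to fill and no one can take more than 3, so at least ⌈6/3⌉ = 2 docents are needed.
Any 2 docents together have capacity at most 3+2 = 5 < 6 slots, so 2 can never suffice.
Andersen, Dubois, and Reyes alone can cover everything: Shift 1→Dubois, Shift 2→Andersen, Shift 3→Dubois, Shift 4→Reyes, Shift 5→Reyes, Shift 6→Andersen.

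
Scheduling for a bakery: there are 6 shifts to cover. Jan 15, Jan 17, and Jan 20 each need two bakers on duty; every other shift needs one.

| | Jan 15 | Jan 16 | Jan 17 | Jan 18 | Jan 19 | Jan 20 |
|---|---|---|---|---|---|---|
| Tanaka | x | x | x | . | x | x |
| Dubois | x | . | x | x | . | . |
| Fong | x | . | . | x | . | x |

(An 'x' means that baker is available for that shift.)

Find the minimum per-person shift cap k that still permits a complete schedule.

4

With 3 bakers and 9 worker-slots to fill, someone must work at least ⌈9/3⌉ = 3 shifts, so k ≥ 3.
k = 3 fails: Shifts {Jan 16, Jan 17, Jan 19, Jan 20} need 6 worker-slots in total, but the bakers available for any of those shifts (Tanaka, Dubois, and Fong) can supply at most 5 among them. So no valid schedule exists.
k = 4 works: Jan 15→Dubois+Fong, Jan 16→Tanaka, Jan 17→Tanaka+Dubois, Jan 18→Dubois, Jan 19→Tanaka, Jan 20→Tanaka+Fong.
Loads: Tanaka 4, Dubois 3, Fong 2 — all ≤ 4.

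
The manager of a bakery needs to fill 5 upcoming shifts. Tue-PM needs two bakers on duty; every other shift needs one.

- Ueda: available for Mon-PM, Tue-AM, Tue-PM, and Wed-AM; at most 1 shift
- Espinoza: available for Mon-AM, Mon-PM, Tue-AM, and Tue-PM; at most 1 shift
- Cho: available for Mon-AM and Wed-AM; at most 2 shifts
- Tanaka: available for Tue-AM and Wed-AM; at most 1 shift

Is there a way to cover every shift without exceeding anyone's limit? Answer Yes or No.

Shifts {Mon-PM, Tue-PM} need 3 worker-slots in total, but the bakers available for any of those shifts (Ueda and Espinoza) can supply at most 2 among them. So no valid schedule exists.

No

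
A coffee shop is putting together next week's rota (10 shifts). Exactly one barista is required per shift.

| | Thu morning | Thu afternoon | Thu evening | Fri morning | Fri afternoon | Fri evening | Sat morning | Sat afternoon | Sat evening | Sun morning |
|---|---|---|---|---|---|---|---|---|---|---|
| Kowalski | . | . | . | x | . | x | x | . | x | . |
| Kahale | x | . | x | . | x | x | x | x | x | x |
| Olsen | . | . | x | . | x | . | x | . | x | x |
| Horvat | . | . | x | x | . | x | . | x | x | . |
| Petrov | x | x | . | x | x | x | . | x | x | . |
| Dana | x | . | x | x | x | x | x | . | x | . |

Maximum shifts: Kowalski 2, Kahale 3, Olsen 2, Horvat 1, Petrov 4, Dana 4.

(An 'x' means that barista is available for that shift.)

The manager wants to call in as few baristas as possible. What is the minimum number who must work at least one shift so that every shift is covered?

10 slots to fill and no one can take more than 4, so at least ⌈10/4⌉ = 3 baristas are needed.
Kahale, Petrov, and Dana alone can cover everything: Thu morning→Petrov, Thu afternoon→Petrov, Thu evening→Kahale, Fri morning→Petrov, Fri afternoon→Dana, Fri evening→Dana, Sat morning→Kahale, Sat afternoon→Petrov, Sat evening→Dana, Sun morning→Kahale.

3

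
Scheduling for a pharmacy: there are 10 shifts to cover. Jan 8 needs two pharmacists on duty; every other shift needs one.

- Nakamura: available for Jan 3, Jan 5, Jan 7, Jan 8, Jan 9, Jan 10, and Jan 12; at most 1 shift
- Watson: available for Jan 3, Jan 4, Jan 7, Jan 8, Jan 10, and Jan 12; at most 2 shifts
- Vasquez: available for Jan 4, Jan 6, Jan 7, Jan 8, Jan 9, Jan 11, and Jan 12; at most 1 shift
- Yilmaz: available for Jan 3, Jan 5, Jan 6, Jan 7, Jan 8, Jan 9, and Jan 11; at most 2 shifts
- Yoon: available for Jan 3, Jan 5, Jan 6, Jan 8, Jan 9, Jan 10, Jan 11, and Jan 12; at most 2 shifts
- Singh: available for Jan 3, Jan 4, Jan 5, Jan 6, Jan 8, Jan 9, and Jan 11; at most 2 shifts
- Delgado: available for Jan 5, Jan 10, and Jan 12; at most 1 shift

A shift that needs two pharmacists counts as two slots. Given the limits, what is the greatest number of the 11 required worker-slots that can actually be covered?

11

Total capacity across all pharmacists is 1+2+1+2+2+2+1 = 11, and 11 slots are needed, so at most 11 can be filled.
An assignment achieving 11: Jan 3→Yilmaz, Jan 4→Watson, Jan 5→Yoon, Jan 6→Vasquez, Jan 7→Nakamura, Jan 8→Yoon+Singh, Jan 9→Singh, Jan 10→Watson, Jan 11→Yilmaz, Jan 12→Delgado.
Loads: Nakamura 1/1, Watson 2/2, Vasquez 1/1, Yilmaz 2/2, Yoon 2/2, Singh 2/2, Delgado 1/1.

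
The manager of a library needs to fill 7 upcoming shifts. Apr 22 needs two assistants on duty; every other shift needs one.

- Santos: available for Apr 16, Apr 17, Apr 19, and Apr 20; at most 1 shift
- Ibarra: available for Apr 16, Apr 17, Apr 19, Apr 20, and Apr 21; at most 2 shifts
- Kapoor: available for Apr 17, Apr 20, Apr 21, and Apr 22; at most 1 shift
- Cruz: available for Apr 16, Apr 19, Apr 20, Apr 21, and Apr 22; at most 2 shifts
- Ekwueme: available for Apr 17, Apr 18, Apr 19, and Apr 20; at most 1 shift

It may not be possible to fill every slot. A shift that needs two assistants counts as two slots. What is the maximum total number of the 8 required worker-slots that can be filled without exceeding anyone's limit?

Total capacity across all assistants is 1+2+1+2+1 = 7, and 8 slots are needed, so at most 7 can be filled.
An assignment achieving 7: Apr 16→Santos, Apr 17→Ibarra, Apr 18→Ekwueme, Apr 19→Cruz, Apr 21→Ibarra, Apr 22→Kapoor+Cruz.
Loads: Santos 1/1, Ibarra 2/2, Kapoor 1/1, Cruz 2/2, Ekwueme 1/1.

7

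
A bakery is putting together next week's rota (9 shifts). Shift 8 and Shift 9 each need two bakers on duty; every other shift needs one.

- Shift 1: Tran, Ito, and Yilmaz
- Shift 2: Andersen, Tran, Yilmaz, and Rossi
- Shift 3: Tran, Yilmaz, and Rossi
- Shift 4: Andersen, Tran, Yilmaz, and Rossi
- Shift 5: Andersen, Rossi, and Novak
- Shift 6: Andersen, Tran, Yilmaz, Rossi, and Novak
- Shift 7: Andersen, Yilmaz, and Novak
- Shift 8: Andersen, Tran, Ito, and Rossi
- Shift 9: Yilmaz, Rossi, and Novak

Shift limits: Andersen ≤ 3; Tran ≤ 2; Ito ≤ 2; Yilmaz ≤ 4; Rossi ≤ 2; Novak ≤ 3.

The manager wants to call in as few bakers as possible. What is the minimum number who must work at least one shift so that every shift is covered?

4

11 slots to fill and no one can take more than 4, so at least ⌈11/4⌉ = 3 bakers are needed.
Any 3 bakers together have capacity at most 4+3+3 = 10 < 11 slots, so 3 can never suffice.
Andersen, Tran, Yilmaz, and Rossi alone can cover everything: Shift 1→Tran, Shift 2→Yilmaz, Shift 3→Tran, Shift 4→Yilmaz, Shift 5→Andersen, Shift 6→Yilmaz, Shift 7→Andersen, Shift 8→Andersen+Rossi, Shift 9→Yilmaz+Rossi.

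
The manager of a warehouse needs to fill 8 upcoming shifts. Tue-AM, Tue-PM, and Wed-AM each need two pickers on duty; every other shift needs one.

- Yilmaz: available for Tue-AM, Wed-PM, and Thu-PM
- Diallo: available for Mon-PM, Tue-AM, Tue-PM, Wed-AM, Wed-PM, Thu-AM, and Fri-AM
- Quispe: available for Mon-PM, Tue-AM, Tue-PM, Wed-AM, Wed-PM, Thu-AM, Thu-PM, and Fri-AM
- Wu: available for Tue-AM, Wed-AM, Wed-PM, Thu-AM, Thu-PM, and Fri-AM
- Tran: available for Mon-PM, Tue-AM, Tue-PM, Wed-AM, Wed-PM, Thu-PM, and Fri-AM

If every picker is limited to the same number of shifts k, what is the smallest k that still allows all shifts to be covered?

3

With 5 pickers and 11 worker-slots to fill, someone must work at least ⌈11/5⌉ = 3 shifts, so k ≥ 3.
k = 3 works: Mon-PM→Diallo, Tue-AM→Yilmaz+Wu, Tue-PM→Diallo+Quispe, Wed-AM→Quispe+Wu, Wed-PM→Yilmaz, Thu-AM→Diallo, Thu-PM→Yilmaz, Fri-AM→Quispe.
Loads: Yilmaz 3, Diallo 3, Quispe 3, Wu 2, Tran 0 — all ≤ 3.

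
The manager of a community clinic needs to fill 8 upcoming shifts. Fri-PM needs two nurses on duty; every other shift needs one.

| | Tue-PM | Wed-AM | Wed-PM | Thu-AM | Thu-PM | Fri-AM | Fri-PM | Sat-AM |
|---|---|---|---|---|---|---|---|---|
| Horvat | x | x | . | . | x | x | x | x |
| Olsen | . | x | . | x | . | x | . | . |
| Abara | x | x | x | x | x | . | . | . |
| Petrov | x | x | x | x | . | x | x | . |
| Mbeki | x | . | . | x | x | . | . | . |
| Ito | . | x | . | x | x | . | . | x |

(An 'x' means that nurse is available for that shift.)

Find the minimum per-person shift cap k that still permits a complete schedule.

2

With 6 nurses and 9 worker-slots to fill, someone must work at least ⌈9/6⌉ = 2 shifts, so k ≥ 2.
k = 2 works: Tue-PM→Abara, Wed-AM→Olsen, Wed-PM→Abara, Thu-AM→Petrov, Thu-PM→Mbeki, Fri-AM→Olsen, Fri-PM→Horvat+Petrov, Sat-AM→Horvat.
Loads: Horvat 2, Olsen 2, Abara 2, Petrov 2, Mbeki 1, Ito 0 — all ≤ 2.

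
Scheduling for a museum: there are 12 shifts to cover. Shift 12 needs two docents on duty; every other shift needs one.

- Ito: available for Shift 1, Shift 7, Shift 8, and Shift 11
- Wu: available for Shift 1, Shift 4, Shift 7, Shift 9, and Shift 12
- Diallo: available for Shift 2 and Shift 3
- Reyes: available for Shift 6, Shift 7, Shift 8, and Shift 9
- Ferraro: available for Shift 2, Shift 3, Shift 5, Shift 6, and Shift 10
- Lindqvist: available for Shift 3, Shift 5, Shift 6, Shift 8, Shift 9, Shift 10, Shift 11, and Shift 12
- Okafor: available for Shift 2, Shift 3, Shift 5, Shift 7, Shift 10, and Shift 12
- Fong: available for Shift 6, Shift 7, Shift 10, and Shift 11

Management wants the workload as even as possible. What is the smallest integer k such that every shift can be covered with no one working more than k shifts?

With 8 docents and 13 worker-slots to fill, someone must work at least ⌈13/8⌉ = 2 shifts, so k ≥ 2.
k = 2 works: Shift 1→Ito, Shift 2→Diallo, Shift 3→Diallo, Shift 4→Wu, Shift 5→Ferraro, Shift 6→Reyes, Shift 7→Reyes, Shift 8→Ito, Shift 9→Wu, Shift 10→Ferraro, Shift 11→Lindqvist, Shift 12→Lindqvist+Okafor.
Loads: Ito 2, Wu 2, Diallo 2, Reyes 2, Ferraro 2, Lindqvist 2, Okafor 1, Fong 0 — all ≤ 2.

2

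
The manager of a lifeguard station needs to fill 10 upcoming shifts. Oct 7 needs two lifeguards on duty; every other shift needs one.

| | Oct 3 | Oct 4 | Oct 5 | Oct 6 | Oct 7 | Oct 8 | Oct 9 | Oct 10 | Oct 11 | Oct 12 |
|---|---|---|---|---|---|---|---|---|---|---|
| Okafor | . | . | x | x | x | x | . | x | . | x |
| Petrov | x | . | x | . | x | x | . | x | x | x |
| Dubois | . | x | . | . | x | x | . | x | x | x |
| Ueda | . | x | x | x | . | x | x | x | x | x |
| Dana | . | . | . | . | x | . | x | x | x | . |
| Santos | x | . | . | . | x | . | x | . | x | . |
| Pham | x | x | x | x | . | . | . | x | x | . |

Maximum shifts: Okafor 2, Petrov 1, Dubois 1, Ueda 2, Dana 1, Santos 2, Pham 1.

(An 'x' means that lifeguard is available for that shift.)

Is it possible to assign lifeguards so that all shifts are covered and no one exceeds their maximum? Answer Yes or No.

No

Total capacity is 2+1+1+2+1+2+1 = 10 but 11 worker-slots are needed — infeasible.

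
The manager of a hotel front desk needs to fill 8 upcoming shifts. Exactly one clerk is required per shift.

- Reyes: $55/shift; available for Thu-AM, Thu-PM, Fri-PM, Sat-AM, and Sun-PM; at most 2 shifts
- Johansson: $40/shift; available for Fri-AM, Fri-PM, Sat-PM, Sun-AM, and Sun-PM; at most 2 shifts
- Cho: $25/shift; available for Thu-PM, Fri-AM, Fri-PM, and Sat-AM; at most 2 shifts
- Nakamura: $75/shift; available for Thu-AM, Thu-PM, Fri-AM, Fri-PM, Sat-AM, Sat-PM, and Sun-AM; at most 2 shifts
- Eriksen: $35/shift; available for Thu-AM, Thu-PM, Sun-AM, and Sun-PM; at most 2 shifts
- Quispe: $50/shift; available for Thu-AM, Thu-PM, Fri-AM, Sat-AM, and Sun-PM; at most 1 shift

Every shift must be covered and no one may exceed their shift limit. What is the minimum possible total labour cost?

Picking the cheapest available clerk for each shift independently would cost $245, but that ignores the shift limits.
An optimal schedule: Thu-AM→Eriksen, Thu-PM→Reyes, Fri-AM→Cho, Fri-PM→Cho, Sat-AM→Quispe, Sat-PM→Johansson, Sun-AM→Eriksen, Sun-PM→Johansson.
Total: 35 + 55 + 25 + 25 + 50 + 40 + 35 + 40 = $305.

$305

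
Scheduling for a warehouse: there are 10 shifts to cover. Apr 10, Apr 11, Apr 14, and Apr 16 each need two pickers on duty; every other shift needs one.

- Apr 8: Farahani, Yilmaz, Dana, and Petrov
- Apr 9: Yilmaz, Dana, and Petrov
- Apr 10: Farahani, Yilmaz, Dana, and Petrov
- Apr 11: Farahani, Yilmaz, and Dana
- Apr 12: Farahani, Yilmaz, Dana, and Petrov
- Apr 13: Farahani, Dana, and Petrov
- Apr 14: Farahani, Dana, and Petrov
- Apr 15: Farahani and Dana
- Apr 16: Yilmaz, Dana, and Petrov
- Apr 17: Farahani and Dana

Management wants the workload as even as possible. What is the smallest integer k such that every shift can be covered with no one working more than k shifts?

4

With 4 pickers and 14 worker-slots to fill, someone must work at least ⌈14/4⌉ = 4 shifts, so k ≥ 4.
k = 4 works: Apr 8→Yilmaz, Apr 9→Yilmaz, Apr 10→Dana+Petrov, Apr 11→Farahani+Yilmaz, Apr 12→Dana, Apr 13→Farahani, Apr 14→Dana+Petrov, Apr 15→Farahani, Apr 16→Yilmaz+Dana, Apr 17→Farahani.
Loads: Farahani 4, Yilmaz 4, Dana 4, Petrov 2 — all ≤ 4.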